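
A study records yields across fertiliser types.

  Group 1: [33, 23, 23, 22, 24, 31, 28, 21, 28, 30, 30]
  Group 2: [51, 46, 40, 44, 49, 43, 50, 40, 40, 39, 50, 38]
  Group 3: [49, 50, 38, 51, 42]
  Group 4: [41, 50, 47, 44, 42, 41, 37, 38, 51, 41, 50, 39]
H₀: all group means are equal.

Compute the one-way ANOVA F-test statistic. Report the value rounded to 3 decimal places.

Group means [26.64, 44.17, 46.00, 43.42], grand mean 39.350
SSB = Σnᵢ(x̄ᵢ−x̄)² = 2475.971; SSW = ΣΣ(x−x̄ᵢ)² = 829.129
MSB = 2475.971/3 = 825.3237; MSW = 829.129/36 = 23.0314
F = MSB/MSW = 35.8348
df = (3, 36)

test statistic = 35.835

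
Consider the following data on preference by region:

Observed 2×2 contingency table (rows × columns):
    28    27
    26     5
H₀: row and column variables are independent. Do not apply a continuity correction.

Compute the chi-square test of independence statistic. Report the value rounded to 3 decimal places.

test statistic = 9.219

Row totals [55, 31], col totals [54, 32], n=86
χ² = (28−34.53)²/34.53 + (27−20.47)²/20.47 + (26−19.47)²/19.47 + (5−11.53)²/11.53 = 9.2194
df = 1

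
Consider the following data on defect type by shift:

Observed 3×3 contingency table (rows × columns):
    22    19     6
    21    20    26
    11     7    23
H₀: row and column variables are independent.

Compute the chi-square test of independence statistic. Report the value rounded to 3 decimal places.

Row totals [47, 67, 41], col totals [54, 46, 55], n=155
χ² = (22−16.37)²/16.37 + (19−13.95)²/13.95 + (6−16.68)²/16.68 + (21−23.34)²/23.34 + (20−19.88)²/19.88 + (26−23.77)²/23.77 + (11−14.28)²/14.28 + (7−12.17)²/12.17 + (23−14.55)²/14.55 = 18.9020
df = 4

test statistic = 18.902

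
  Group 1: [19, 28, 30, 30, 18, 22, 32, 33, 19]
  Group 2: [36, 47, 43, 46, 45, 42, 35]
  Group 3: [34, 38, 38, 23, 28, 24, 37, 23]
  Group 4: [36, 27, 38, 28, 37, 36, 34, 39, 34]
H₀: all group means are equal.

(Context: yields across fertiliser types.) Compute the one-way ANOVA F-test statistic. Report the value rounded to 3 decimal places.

test statistic = 11.861

Group means [25.67, 42.00, 30.62, 34.33], grand mean 32.697
SSB = Σnᵢ(x̄ᵢ−x̄)² = 1109.095; SSW = ΣΣ(x−x̄ᵢ)² = 903.875
MSB = 1109.095/3 = 369.6982; MSW = 903.875/29 = 31.1681
F = MSB/MSW = 11.8614
df = (3, 29)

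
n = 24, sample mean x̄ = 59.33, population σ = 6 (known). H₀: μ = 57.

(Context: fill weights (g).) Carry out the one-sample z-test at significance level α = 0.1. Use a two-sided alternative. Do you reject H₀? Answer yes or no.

SE = σ/√n = 6/√24 = 1.2247
z = (x̄−μ₀)/SE = (59.33−57)/1.2247 = 1.9024
p-value (two-sided) = 0.05711
At α=0.1: p < α → reject H₀

reject H₀: yes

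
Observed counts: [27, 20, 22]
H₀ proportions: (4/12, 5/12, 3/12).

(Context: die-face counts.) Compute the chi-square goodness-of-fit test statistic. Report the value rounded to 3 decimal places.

n = 69; E_i = n·p_i = [23.00, 28.75, 17.25]
χ² = (27−23.00)²/23.00 + (20−28.75)²/28.75 + (22−17.25)²/17.25 = 4.6667
df = 2

test statistic = 4.667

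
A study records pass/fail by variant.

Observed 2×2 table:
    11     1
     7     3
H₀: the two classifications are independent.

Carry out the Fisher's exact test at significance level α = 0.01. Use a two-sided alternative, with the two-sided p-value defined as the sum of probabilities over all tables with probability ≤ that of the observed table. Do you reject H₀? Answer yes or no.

Margins: r₁=12, r₂=10, c₁=18, c₂=4, n=22
p_obs = C(12,11)·C(10,7)/C(22,18); sum pmf over tables with pmf ≤ p_obs
p-value (two-sided) = 0.29323
At α=0.01: p ≥ α → fail to reject H₀

reject H₀: no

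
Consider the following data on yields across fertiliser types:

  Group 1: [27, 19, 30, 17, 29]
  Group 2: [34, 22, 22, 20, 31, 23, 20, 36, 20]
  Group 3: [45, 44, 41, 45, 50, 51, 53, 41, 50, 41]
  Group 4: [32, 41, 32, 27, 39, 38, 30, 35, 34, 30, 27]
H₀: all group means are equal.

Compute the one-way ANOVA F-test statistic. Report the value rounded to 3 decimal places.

test statistic = 30.364

Group means [24.40, 25.33, 46.10, 33.18], grand mean 33.600
SSB = Σnᵢ(x̄ᵢ−x̄)² = 2602.664; SSW = ΣΣ(x−x̄ᵢ)² = 885.736
MSB = 2602.664/3 = 867.5545; MSW = 885.736/31 = 28.5721
F = MSB/MSW = 30.3637
df = (3, 31)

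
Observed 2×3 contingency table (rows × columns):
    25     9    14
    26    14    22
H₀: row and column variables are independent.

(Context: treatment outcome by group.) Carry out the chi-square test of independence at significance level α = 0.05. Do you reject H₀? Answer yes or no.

reject H₀: no

Row totals [48, 62], col totals [51, 23, 36], n=110
χ² = (25−22.25)²/22.25 + (9−10.04)²/10.04 + (14−15.71)²/15.71 + (26−28.75)²/28.75 + (14−12.96)²/12.96 + (22−20.29)²/20.29 = 1.1207
df = 2
p-value (upper-tail) = 0.57102
At α=0.05: p ≥ α → fail to reject H₀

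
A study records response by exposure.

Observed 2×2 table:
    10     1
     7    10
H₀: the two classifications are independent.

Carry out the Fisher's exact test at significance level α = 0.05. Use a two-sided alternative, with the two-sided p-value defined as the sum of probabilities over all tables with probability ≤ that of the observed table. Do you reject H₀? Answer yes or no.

reject H₀: yes

Margins: r₁=11, r₂=17, c₁=17, c₂=11, n=28
p_obs = C(11,10)·C(17,7)/C(28,17); sum pmf over tables with pmf ≤ p_obs
p-value (two-sided) = 0.01612
At α=0.05: p < α → reject H₀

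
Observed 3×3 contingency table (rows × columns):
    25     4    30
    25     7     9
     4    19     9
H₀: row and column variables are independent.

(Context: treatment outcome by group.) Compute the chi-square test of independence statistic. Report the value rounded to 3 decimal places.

Row totals [59, 41, 32], col totals [54, 30, 48], n=132
χ² = (25−24.14)²/24.14 + (4−13.41)²/13.41 + (30−21.45)²/21.45 + (25−16.77)²/16.77 + (7−9.32)²/9.32 + (9−14.91)²/14.91 + (4−13.09)²/13.09 + (19−7.27)²/7.27 + (9−11.64)²/11.64 = 42.8119
df = 4

test statistic = 42.812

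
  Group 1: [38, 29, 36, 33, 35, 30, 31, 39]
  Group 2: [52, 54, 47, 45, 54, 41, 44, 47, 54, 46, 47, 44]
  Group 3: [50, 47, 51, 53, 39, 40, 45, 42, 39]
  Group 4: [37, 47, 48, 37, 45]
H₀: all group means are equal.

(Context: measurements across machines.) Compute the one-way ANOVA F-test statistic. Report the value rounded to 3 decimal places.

test statistic = 14.878

Group means [33.88, 47.92, 45.11, 42.80], grand mean 43.118
SSB = Σnᵢ(x̄ᵢ−x̄)² = 996.049; SSW = ΣΣ(x−x̄ᵢ)² = 669.481
MSB = 996.049/3 = 332.0163; MSW = 669.481/30 = 22.3160
F = MSB/MSW = 14.8779
df = (3, 30)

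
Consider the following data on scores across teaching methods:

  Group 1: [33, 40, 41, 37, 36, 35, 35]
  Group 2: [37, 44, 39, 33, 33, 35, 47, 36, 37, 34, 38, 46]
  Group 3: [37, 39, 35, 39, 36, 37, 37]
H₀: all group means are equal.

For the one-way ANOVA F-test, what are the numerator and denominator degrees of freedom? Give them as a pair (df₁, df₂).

k = 3 groups, N = 26 total
df = (k−1, N−k) = (3−1, 26−3) = (2, 23)

degrees of freedom = [2, 23]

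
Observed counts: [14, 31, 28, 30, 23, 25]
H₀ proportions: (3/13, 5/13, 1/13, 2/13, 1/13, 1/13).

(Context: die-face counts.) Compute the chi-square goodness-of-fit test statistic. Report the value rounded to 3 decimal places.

n = 151; E_i = n·p_i = [34.85, 58.08, 11.62, 23.23, 11.62, 11.62]
χ² = (14−34.85)²/34.85 + (31−58.08)²/58.08 + (28−11.62)²/11.62 + (30−23.23)²/23.23 + (23−11.62)²/11.62 + (25−11.62)²/11.62 = 76.7611
df = 5

test statistic = 76.761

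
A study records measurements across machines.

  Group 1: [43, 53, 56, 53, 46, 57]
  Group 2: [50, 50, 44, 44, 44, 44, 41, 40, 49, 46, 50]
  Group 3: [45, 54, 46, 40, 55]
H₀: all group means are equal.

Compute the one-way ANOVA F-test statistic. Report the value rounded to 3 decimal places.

test statistic = 2.659

Group means [51.33, 45.64, 48.00], grand mean 47.727
SSB = Σnᵢ(x̄ᵢ−x̄)² = 126.485; SSW = ΣΣ(x−x̄ᵢ)² = 451.879
MSB = 126.485/2 = 63.2424; MSW = 451.879/19 = 23.7831
F = MSB/MSW = 2.6591
df = (2, 19)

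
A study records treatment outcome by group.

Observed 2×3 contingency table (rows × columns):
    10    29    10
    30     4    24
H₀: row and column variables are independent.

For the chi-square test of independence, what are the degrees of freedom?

df = (r−1)(c−1) = (2−1)·(3−1) = 2

degrees of freedom = 2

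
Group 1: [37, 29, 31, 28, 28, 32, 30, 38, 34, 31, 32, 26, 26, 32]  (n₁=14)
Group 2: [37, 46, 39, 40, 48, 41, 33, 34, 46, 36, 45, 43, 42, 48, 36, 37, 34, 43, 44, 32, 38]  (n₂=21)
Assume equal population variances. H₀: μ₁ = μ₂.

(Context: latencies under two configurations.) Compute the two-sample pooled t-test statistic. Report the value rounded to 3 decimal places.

x̄₁=31.000, s₁=3.616, n₁=14
x̄₂=40.095, s₂=5.019, n₂=21
s_p² = [13·3.616² + 20·5.019²]/33 = 20.4185
SE = √(s_p²·(1/14+1/21)) = 1.5591
t = (31.000−40.095)/1.5591 = -5.8337
df = 33

test statistic = -5.834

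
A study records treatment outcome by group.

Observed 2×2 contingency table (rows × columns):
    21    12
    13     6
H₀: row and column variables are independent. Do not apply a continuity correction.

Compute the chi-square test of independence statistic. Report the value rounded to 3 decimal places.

Row totals [33, 19], col totals [34, 18], n=52
χ² = (21−21.58)²/21.58 + (12−11.42)²/11.42 + (13−12.42)²/12.42 + (6−6.58)²/6.58 = 0.1220
df = 1

test statistic = 0.122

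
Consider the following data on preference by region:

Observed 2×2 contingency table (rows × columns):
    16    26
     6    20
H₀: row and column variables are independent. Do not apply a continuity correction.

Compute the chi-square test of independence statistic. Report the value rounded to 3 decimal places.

test statistic = 1.655

Row totals [42, 26], col totals [22, 46], n=68
χ² = (16−13.59)²/13.59 + (26−28.41)²/28.41 + (6−8.41)²/8.41 + (20−17.59)²/17.59 = 1.6550
df = 1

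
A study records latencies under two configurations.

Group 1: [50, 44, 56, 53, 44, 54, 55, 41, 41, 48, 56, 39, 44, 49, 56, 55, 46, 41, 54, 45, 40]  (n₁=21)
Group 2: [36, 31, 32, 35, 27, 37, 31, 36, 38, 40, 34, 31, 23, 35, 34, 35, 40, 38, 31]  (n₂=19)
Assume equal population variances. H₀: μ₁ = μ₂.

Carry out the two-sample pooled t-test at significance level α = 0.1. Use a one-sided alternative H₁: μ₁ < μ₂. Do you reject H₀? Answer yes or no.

reject H₀: no

x̄₁=48.143, s₁=6.102, n₁=21
x̄₂=33.895, s₂=4.306, n₂=19
s_p² = [20·6.102² + 18·4.306²]/38 = 28.3779
SE = √(s_p²·(1/21+1/19)) = 1.6867
t = (48.143−33.895)/1.6867 = 8.4474
df = 38
p-value (one-sided, H₁ less) = 1.00000
At α=0.1: p ≥ α → fail to reject H₀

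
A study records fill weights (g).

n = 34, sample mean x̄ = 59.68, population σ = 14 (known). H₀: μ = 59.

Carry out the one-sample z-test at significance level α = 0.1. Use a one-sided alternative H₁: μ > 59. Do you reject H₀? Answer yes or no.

SE = σ/√n = 14/√34 = 2.4010
z = (x̄−μ₀)/SE = (59.68−59)/2.4010 = 0.2832
p-value (one-sided, H₁ greater) = 0.38850
At α=0.1: p ≥ α → fail to reject H₀

reject H₀: no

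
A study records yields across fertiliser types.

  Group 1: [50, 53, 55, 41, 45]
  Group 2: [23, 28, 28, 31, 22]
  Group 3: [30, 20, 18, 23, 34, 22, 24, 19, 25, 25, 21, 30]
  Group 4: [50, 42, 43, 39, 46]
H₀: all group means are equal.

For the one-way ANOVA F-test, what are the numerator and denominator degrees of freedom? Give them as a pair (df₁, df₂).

degrees of freedom = [3, 23]

k = 4 groups, N = 27 total
df = (k−1, N−k) = (4−1, 27−4) = (3, 23)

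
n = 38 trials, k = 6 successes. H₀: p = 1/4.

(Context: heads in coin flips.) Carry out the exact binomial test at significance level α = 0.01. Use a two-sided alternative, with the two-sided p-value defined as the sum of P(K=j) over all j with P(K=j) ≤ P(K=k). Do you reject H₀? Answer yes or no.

reject H₀: no

Exact binomial: n=38, k=6, p₀=1/4=0.2500
P(X=j) = C(n,j)·p₀^j·(1−p₀)^(n−j); p = Σ P(X=j) over j with P(X=j) ≤ P(X=6)
p-value (two-sided) = 0.25985
At α=0.01: p ≥ α → fail to reject H₀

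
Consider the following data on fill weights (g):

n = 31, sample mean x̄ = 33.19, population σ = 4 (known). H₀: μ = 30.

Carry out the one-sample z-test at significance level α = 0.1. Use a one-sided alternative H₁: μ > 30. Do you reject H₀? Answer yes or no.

reject H₀: yes

SE = σ/√n = 4/√31 = 0.7184
z = (x̄−μ₀)/SE = (33.19−30)/0.7184 = 4.4403
p-value (one-sided, H₁ greater) = 0.00000
At α=0.1: p < α → reject H₀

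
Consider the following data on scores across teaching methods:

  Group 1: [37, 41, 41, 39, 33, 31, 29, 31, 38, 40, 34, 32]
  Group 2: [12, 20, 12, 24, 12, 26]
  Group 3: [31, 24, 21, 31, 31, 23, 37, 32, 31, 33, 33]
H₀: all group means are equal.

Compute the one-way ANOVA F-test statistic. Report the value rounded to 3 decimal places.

test statistic = 25.194

Group means [35.50, 17.67, 29.73], grand mean 29.621
SSB = Σnᵢ(x̄ᵢ−x̄)² = 1272.312; SSW = ΣΣ(x−x̄ᵢ)² = 656.515
MSB = 1272.312/2 = 636.1562; MSW = 656.515/26 = 25.2506
F = MSB/MSW = 25.1937
df = (2, 26)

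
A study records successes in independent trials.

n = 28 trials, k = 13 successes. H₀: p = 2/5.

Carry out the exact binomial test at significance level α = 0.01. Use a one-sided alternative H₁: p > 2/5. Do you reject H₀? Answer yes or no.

reject H₀: no

Exact binomial: n=28, k=13, p₀=2/5=0.4000
P(X≥13) from Σ C(n,i)·p₀^i·(1−p₀)^(n−i)
p-value (one-sided, H₁ greater) = 0.30499
At α=0.01: p ≥ α → fail to reject H₀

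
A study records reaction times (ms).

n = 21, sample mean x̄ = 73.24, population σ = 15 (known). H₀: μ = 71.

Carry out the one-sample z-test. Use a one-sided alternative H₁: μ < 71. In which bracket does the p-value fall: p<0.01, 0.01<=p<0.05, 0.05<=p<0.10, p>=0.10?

SE = σ/√n = 15/√21 = 3.2733
z = (x̄−μ₀)/SE = (73.24−71)/3.2733 = 0.6843
p-value (one-sided, H₁ less) = 0.75312
→ bracket: p>=0.10

p-value bracket: p>=0.10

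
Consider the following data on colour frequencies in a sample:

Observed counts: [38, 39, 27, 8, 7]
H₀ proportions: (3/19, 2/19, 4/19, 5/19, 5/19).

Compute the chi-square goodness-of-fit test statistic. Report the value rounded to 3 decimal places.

n = 119; E_i = n·p_i = [18.79, 12.53, 25.05, 31.32, 31.32]
χ² = (38−18.79)²/18.79 + (39−12.53)²/12.53 + (27−25.05)²/25.05 + (8−31.32)²/31.32 + (7−31.32)²/31.32 = 111.9831
df = 4

test statistic = 111.983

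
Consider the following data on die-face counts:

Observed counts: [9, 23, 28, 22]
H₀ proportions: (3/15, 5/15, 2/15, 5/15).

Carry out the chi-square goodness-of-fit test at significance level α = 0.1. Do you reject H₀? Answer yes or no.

n = 82; E_i = n·p_i = [16.40, 27.33, 10.93, 27.33]
χ² = (9−16.40)²/16.40 + (23−27.33)²/27.33 + (28−10.93)²/10.93 + (22−27.33)²/27.33 = 31.7073
df = 3
p-value (upper-tail) = 0.00000
At α=0.1: p < α → reject H₀

reject H₀: yes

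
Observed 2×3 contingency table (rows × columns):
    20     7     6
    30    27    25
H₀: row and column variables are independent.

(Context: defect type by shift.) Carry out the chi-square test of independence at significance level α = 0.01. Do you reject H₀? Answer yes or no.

Row totals [33, 82], col totals [50, 34, 31], n=115
χ² = (20−14.35)²/14.35 + (7−9.76)²/9.76 + (6−8.90)²/8.90 + (30−35.65)²/35.65 + (27−24.24)²/24.24 + (25−22.10)²/22.10 = 5.5368
df = 2
p-value (upper-tail) = 0.06276
At α=0.01: p ≥ α → fail to reject H₀

reject H₀: no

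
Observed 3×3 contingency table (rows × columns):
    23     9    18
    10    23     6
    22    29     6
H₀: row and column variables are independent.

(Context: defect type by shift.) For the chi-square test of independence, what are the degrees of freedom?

degrees of freedom = 4

df = (r−1)(c−1) = (3−1)·(3−1) = 4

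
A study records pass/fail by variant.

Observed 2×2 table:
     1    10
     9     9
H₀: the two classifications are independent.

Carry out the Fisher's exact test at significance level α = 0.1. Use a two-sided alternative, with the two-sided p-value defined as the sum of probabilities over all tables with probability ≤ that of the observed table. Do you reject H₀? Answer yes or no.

reject H₀: yes

Margins: r₁=11, r₂=18, c₁=10, c₂=19, n=29
p_obs = C(11,1)·C(18,9)/C(29,10); sum pmf over tables with pmf ≤ p_obs
p-value (two-sided) = 0.04364
At α=0.1: p < α → reject H₀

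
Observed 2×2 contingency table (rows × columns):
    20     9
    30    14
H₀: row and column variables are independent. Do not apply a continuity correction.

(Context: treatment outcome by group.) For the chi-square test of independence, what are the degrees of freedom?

degrees of freedom = 1

df = (r−1)(c−1) = (2−1)·(2−1) = 1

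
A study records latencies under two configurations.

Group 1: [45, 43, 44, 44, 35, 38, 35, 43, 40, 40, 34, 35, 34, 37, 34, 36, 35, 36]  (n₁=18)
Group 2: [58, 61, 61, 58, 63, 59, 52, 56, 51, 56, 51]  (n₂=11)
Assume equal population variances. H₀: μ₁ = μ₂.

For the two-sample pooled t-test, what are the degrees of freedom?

df = n₁ + n₂ − 2 = 18 + 11 − 2 = 27

degrees of freedom = 27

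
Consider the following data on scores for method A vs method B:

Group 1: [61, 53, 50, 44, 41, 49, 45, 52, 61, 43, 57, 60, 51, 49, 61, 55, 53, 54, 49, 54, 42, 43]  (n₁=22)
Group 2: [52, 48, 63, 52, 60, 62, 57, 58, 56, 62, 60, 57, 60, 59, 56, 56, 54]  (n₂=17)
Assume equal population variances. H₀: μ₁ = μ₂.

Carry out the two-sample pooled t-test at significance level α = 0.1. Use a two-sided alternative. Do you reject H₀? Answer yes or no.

reject H₀: yes

x̄₁=51.227, s₁=6.421, n₁=22
x̄₂=57.176, s₂=4.035, n₂=17
s_p² = [21·6.421² + 16·4.035²]/37 = 30.4415
SE = √(s_p²·(1/22+1/17)) = 1.7817
t = (51.227−57.176)/1.7817 = -3.3391
df = 37
p-value (two-sided) = 0.00193
At α=0.1: p < α → reject H₀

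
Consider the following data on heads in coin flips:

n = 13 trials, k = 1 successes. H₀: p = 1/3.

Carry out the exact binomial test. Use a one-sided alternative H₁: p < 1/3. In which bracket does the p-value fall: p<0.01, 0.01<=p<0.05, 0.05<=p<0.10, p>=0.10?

p-value bracket: 0.01<=p<0.05

Exact binomial: n=13, k=1, p₀=1/3=0.3333
P(X≤1) from Σ C(n,i)·p₀^i·(1−p₀)^(n−i)
p-value (one-sided, H₁ less) = 0.03854
→ bracket: 0.01<=p<0.05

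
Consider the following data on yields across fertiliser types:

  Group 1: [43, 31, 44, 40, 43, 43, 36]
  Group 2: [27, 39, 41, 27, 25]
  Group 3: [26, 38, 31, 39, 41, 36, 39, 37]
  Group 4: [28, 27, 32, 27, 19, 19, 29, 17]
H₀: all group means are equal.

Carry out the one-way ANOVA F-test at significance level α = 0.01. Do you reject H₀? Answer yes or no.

Group means [40.00, 31.80, 35.88, 24.75], grand mean 33.000
SSB = Σnᵢ(x̄ᵢ−x̄)² = 960.825; SSW = ΣΣ(x−x̄ᵢ)² = 759.175
MSB = 960.825/3 = 320.2750; MSW = 759.175/24 = 31.6323
F = MSB/MSW = 10.1249
df = (3, 24)
p-value (upper-tail) = 0.00017
At α=0.01: p < α → reject H₀

reject H₀: yes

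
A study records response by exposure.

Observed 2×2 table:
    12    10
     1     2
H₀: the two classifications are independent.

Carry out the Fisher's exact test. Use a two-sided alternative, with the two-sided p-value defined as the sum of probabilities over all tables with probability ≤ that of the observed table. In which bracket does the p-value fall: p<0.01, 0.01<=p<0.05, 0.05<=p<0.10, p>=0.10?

p-value bracket: p>=0.10

Margins: r₁=22, r₂=3, c₁=13, c₂=12, n=25
p_obs = C(22,12)·C(3,1)/C(25,13); sum pmf over tables with pmf ≤ p_obs
p-value (two-sided) = 0.59304
→ bracket: p>=0.10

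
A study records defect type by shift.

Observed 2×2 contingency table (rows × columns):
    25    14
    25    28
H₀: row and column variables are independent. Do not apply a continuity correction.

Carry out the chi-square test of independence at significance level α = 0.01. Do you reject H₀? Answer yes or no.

Row totals [39, 53], col totals [50, 42], n=92
χ² = (25−21.20)²/21.20 + (14−17.80)²/17.80 + (25−28.80)²/28.80 + (28−24.20)²/24.20 = 2.5964
df = 1
p-value (upper-tail) = 0.10711
At α=0.01: p ≥ α → fail to reject H₀

reject H₀: no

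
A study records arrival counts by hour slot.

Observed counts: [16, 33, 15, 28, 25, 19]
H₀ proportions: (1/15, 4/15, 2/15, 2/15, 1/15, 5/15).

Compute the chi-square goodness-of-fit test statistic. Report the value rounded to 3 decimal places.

test statistic = 54.803

n = 136; E_i = n·p_i = [9.07, 36.27, 18.13, 18.13, 9.07, 45.33]
χ² = (16−9.07)²/9.07 + (33−36.27)²/36.27 + (15−18.13)²/18.13 + (28−18.13)²/18.13 + (25−9.07)²/9.07 + (19−45.33)²/45.33 = 54.8033
df = 5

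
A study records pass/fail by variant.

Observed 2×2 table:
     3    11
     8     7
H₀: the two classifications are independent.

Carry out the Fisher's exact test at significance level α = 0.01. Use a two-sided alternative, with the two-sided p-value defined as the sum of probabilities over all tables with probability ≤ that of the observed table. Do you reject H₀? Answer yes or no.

reject H₀: no

Margins: r₁=14, r₂=15, c₁=11, c₂=18, n=29
p_obs = C(14,3)·C(15,8)/C(29,11); sum pmf over tables with pmf ≤ p_obs
p-value (two-sided) = 0.12814
At α=0.01: p ≥ α → fail to reject H₀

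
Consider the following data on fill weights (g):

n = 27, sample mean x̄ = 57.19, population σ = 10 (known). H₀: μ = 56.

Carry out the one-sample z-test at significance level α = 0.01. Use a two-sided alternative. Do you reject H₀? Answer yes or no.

SE = σ/√n = 10/√27 = 1.9245
z = (x̄−μ₀)/SE = (57.19−56)/1.9245 = 0.6183
p-value (two-sided) = 0.53635
At α=0.01: p ≥ α → fail to reject H₀

reject H₀: no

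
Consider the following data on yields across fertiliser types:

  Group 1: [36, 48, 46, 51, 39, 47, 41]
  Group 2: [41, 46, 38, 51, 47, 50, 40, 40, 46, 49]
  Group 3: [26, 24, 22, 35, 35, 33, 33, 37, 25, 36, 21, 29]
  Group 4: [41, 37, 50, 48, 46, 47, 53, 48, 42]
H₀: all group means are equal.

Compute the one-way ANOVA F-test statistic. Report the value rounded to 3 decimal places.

Group means [44.00, 44.80, 29.67, 45.78], grand mean 40.105
SSB = Σnᵢ(x̄ᵢ−x̄)² = 1923.757; SSW = ΣΣ(x−x̄ᵢ)² = 943.822
MSB = 1923.757/3 = 641.2522; MSW = 943.822/34 = 27.7595
F = MSB/MSW = 23.1003
df = (3, 34)

test statistic = 23.100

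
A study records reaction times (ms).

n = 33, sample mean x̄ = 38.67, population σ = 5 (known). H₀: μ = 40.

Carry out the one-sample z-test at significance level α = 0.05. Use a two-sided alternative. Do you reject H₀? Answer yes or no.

SE = σ/√n = 5/√33 = 0.8704
z = (x̄−μ₀)/SE = (38.67−40)/0.8704 = -1.5281
p-value (two-sided) = 0.12650
At α=0.05: p ≥ α → fail to reject H₀

reject H₀: no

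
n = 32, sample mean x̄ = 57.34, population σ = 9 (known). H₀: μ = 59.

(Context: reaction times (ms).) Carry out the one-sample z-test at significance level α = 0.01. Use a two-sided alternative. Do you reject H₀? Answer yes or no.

reject H₀: no

SE = σ/√n = 9/√32 = 1.5910
z = (x̄−μ₀)/SE = (57.34−59)/1.5910 = -1.0434
p-value (two-sided) = 0.29677
At α=0.01: p ≥ α → fail to reject H₀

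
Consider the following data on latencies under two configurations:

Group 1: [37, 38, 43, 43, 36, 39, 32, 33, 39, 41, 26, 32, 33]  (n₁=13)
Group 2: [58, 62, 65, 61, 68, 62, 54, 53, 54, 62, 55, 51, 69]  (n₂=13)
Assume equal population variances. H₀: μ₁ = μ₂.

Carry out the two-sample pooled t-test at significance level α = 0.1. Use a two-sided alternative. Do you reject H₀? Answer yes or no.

reject H₀: yes

x̄₁=36.308, s₁=4.956, n₁=13
x̄₂=59.538, s₂=5.854, n₂=13
s_p² = [12·4.956² + 12·5.854²]/24 = 29.4167
SE = √(s_p²·(1/13+1/13)) = 2.1274
t = (36.308−59.538)/2.1274 = -10.9200
df = 24
p-value (two-sided) = 0.00000
At α=0.1: p < α → reject H₀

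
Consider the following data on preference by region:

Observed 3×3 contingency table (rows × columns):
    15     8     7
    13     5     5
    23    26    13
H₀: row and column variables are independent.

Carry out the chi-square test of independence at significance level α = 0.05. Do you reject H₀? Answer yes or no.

Row totals [30, 23, 62], col totals [51, 39, 25], n=115
χ² = (15−13.30)²/13.30 + (8−10.17)²/10.17 + (7−6.52)²/6.52 + (13−10.20)²/10.20 + (5−7.80)²/7.80 + (5−5.00)²/5.00 + (23−27.50)²/27.50 + (26−21.03)²/21.03 + (13−13.48)²/13.48 = 4.4181
df = 4
p-value (upper-tail) = 0.35237
At α=0.05: p ≥ α → fail to reject H₀

reject H₀: no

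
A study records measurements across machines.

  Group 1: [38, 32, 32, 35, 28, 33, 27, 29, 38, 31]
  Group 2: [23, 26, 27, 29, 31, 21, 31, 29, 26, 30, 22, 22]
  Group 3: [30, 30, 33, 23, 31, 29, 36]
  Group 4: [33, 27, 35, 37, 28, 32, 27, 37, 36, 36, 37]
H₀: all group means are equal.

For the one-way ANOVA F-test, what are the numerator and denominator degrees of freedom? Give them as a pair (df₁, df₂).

degrees of freedom = [3, 36]

k = 4 groups, N = 40 total
df = (k−1, N−k) = (4−1, 40−4) = (3, 36)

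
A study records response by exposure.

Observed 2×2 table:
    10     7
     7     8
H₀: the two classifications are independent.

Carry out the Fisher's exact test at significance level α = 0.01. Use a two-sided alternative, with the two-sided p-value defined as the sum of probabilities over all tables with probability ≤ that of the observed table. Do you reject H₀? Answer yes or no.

reject H₀: no

Margins: r₁=17, r₂=15, c₁=17, c₂=15, n=32
p_obs = C(17,10)·C(15,7)/C(32,17); sum pmf over tables with pmf ≤ p_obs
p-value (two-sided) = 0.72348
At α=0.01: p ≥ α → fail to reject H₀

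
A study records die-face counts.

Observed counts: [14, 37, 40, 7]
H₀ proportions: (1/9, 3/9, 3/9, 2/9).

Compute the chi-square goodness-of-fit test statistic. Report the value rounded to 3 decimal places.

n = 98; E_i = n·p_i = [10.89, 32.67, 32.67, 21.78]
χ² = (14−10.89)²/10.89 + (37−32.67)²/32.67 + (40−32.67)²/32.67 + (7−21.78)²/21.78 = 13.1378
df = 3

test statistic = 13.138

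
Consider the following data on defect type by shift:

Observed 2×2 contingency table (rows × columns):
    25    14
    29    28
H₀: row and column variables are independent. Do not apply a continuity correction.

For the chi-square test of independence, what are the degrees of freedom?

degrees of freedom = 1

df = (r−1)(c−1) = (2−1)·(2−1) = 1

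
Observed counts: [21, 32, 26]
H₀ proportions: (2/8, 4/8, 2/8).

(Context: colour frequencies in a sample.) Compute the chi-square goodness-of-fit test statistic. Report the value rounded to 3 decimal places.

n = 79; E_i = n·p_i = [19.75, 39.50, 19.75]
χ² = (21−19.75)²/19.75 + (32−39.50)²/39.50 + (26−19.75)²/19.75 = 3.4810
df = 2

test statistic = 3.481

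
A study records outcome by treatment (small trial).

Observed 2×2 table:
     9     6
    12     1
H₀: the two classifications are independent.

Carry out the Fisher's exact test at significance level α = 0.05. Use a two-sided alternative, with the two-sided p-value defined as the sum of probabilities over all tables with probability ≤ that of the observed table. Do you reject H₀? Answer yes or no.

reject H₀: no

Margins: r₁=15, r₂=13, c₁=21, c₂=7, n=28
p_obs = C(15,9)·C(13,12)/C(28,21); sum pmf over tables with pmf ≤ p_obs
p-value (two-sided) = 0.08357
At α=0.05: p ≥ α → fail to reject H₀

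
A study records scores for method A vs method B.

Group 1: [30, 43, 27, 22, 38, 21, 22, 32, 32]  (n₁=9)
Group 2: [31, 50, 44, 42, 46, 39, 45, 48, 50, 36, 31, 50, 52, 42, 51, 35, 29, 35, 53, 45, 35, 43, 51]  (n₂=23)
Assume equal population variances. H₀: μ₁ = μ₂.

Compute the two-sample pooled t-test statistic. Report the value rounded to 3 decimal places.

x̄₁=29.667, s₁=7.566, n₁=9
x̄₂=42.739, s₂=7.509, n₂=23
s_p² = [8·7.566² + 22·7.509²]/30 = 56.6145
SE = √(s_p²·(1/9+1/23)) = 2.9584
t = (29.667−42.739)/2.9584 = -4.4188
df = 30

test statistic = -4.419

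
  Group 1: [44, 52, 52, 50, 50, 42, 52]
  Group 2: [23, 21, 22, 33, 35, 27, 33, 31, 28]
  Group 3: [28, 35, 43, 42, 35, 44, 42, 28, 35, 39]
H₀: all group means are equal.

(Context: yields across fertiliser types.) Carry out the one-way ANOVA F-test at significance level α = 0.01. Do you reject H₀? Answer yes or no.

Group means [48.86, 28.11, 37.10], grand mean 37.154
SSB = Σnᵢ(x̄ᵢ−x̄)² = 1694.739; SSW = ΣΣ(x−x̄ᵢ)² = 634.646
MSB = 1694.739/2 = 847.3693; MSW = 634.646/23 = 27.5933
F = MSB/MSW = 30.7092
df = (2, 23)
p-value (upper-tail) = 0.00000
At α=0.01: p < α → reject H₀

reject H₀: yes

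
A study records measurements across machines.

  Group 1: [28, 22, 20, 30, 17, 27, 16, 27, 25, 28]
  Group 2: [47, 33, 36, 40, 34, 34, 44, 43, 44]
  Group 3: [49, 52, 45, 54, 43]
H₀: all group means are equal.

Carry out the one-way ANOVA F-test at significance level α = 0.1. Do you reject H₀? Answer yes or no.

reject H₀: yes

Group means [24.00, 39.44, 48.60], grand mean 34.917
SSB = Σnᵢ(x̄ᵢ−x̄)² = 2312.411; SSW = ΣΣ(x−x̄ᵢ)² = 529.422
MSB = 2312.411/2 = 1156.2056; MSW = 529.422/21 = 25.2106
F = MSB/MSW = 45.8619
df = (2, 21)
p-value (upper-tail) = 0.00000
At α=0.1: p < α → reject H₀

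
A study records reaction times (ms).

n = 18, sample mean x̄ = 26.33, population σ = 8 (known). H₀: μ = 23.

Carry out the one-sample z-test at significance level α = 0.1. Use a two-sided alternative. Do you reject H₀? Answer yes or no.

SE = σ/√n = 8/√18 = 1.8856
z = (x̄−μ₀)/SE = (26.33−23)/1.8856 = 1.7660
p-value (two-sided) = 0.07740
At α=0.1: p < α → reject H₀

reject H₀: yes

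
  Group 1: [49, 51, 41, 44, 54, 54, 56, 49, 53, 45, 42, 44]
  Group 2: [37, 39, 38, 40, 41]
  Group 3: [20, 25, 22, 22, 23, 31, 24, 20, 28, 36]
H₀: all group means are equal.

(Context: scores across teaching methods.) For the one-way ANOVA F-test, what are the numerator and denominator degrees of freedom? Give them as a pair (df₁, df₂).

k = 3 groups, N = 27 total
df = (k−1, N−k) = (3−1, 27−3) = (2, 24)

degrees of freedom = [2, 24]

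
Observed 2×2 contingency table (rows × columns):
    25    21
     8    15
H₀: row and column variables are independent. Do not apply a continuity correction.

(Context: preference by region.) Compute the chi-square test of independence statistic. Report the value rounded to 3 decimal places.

Row totals [46, 23], col totals [33, 36], n=69
χ² = (25−22.00)²/22.00 + (21−24.00)²/24.00 + (8−11.00)²/11.00 + (15−12.00)²/12.00 = 2.3523
df = 1

test statistic = 2.352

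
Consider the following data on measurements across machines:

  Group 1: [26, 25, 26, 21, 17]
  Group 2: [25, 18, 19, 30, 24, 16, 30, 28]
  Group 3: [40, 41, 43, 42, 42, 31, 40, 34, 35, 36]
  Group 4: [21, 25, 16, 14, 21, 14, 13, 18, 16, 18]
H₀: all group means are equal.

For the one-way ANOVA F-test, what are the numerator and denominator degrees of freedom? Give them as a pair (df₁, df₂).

degrees of freedom = [3, 29]

k = 4 groups, N = 33 total
df = (k−1, N−k) = (4−1, 33−4) = (3, 29)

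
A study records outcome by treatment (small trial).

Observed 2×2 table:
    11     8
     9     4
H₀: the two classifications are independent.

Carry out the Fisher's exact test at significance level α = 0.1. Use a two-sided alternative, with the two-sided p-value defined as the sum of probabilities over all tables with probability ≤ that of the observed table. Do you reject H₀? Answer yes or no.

Margins: r₁=19, r₂=13, c₁=20, c₂=12, n=32
p_obs = C(19,11)·C(13,9)/C(32,20); sum pmf over tables with pmf ≤ p_obs
p-value (two-sided) = 0.71279
At α=0.1: p ≥ α → fail to reject H₀

reject H₀: no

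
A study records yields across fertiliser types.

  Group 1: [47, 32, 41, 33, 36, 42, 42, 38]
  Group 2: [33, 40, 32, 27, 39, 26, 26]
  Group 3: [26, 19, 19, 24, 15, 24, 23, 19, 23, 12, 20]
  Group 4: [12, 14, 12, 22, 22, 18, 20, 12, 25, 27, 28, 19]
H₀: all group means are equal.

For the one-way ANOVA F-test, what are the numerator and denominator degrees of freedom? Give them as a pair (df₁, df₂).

k = 4 groups, N = 38 total
df = (k−1, N−k) = (4−1, 38−4) = (3, 34)

degrees of freedom = [3, 34]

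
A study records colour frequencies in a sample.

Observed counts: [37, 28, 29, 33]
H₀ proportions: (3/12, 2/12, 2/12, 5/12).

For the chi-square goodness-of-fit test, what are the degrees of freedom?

df = k − 1 = 4 − 1 = 3

degrees of freedom = 3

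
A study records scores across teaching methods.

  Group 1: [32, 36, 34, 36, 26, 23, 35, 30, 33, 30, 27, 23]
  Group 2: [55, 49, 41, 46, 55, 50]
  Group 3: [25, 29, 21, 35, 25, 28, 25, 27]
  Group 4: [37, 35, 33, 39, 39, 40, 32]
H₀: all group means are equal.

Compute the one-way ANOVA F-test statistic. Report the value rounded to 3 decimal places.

test statistic = 34.152

Group means [30.42, 49.33, 26.88, 36.43], grand mean 34.273
SSB = Σnᵢ(x̄ᵢ−x̄)² = 2009.706; SSW = ΣΣ(x−x̄ᵢ)² = 568.839
MSB = 2009.706/3 = 669.9021; MSW = 568.839/29 = 19.6151
F = MSB/MSW = 34.1523
df = (3, 29)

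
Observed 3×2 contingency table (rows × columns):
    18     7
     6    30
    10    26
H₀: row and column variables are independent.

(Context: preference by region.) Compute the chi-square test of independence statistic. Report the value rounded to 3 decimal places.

test statistic = 21.174

Row totals [25, 36, 36], col totals [34, 63], n=97
χ² = (18−8.76)²/8.76 + (7−16.24)²/16.24 + (6−12.62)²/12.62 + (30−23.38)²/23.38 + (10−12.62)²/12.62 + (26−23.38)²/23.38 = 21.1736
df = 2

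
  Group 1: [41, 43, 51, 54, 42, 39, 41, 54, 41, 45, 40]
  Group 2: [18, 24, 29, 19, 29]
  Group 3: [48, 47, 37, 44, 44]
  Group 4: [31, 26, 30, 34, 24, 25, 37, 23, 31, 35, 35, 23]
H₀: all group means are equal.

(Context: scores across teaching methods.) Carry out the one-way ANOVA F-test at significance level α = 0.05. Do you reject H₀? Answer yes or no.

Group means [44.64, 23.80, 44.00, 29.50], grand mean 35.879
SSB = Σnᵢ(x̄ᵢ−x̄)² = 2391.170; SSW = ΣΣ(x−x̄ᵢ)² = 792.345
MSB = 2391.170/3 = 797.0566; MSW = 792.345/29 = 27.3223
F = MSB/MSW = 29.1724
df = (3, 29)
p-value (upper-tail) = 0.00000
At α=0.05: p < α → reject H₀

reject H₀: yes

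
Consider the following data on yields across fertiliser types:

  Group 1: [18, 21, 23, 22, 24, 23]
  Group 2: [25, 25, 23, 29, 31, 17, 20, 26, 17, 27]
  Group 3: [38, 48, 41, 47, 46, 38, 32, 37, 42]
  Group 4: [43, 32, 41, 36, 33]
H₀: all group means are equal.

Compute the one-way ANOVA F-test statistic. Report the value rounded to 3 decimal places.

Group means [21.83, 24.00, 41.00, 37.00], grand mean 30.833
SSB = Σnᵢ(x̄ᵢ−x̄)² = 2073.333; SSW = ΣΣ(x−x̄ᵢ)² = 546.833
MSB = 2073.333/3 = 691.1111; MSW = 546.833/26 = 21.0321
F = MSB/MSW = 32.8599
df = (3, 26)

test statistic = 32.860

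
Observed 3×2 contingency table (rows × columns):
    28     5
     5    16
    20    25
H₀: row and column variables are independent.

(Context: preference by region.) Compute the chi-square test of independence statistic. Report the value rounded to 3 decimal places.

Row totals [33, 21, 45], col totals [53, 46], n=99
χ² = (28−17.67)²/17.67 + (5−15.33)²/15.33 + (5−11.24)²/11.24 + (16−9.76)²/9.76 + (20−24.09)²/24.09 + (25−20.91)²/20.91 = 21.9626
df = 2

test statistic = 21.963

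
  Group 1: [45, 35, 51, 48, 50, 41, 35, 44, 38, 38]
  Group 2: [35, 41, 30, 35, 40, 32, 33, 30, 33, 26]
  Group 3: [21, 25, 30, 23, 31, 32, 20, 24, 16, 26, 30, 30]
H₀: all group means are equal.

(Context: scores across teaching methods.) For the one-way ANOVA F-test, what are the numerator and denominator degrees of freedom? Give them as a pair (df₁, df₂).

degrees of freedom = [2, 29]

k = 3 groups, N = 32 total
df = (k−1, N−k) = (3−1, 32−3) = (2, 29)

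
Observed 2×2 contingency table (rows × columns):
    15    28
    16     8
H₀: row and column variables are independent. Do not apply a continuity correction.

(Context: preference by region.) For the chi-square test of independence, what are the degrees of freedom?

df = (r−1)(c−1) = (2−1)·(2−1) = 1

degrees of freedom = 1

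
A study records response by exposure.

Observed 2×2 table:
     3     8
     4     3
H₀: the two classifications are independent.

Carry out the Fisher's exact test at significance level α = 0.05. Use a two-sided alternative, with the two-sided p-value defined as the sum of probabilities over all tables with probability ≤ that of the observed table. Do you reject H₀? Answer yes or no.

Margins: r₁=11, r₂=7, c₁=7, c₂=11, n=18
p_obs = C(11,3)·C(7,4)/C(18,7); sum pmf over tables with pmf ≤ p_obs
p-value (two-sided) = 0.33220
At α=0.05: p ≥ α → fail to reject H₀

reject H₀: no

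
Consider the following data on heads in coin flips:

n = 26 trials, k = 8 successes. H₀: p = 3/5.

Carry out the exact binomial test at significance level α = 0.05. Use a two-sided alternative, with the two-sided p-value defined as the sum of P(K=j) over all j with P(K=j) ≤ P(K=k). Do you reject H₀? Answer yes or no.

reject H₀: yes

Exact binomial: n=26, k=8, p₀=3/5=0.6000
P(X=j) = C(n,j)·p₀^j·(1−p₀)^(n−j); p = Σ P(X=j) over j with P(X=j) ≤ P(X=8)
p-value (two-sided) = 0.00405
At α=0.05: p < α → reject H₀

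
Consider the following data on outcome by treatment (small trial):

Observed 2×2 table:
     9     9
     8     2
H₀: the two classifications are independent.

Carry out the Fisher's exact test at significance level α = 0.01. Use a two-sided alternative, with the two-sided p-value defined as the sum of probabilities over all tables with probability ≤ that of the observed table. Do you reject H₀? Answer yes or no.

reject H₀: no

Margins: r₁=18, r₂=10, c₁=17, c₂=11, n=28
p_obs = C(18,9)·C(10,8)/C(28,17); sum pmf over tables with pmf ≤ p_obs
p-value (two-sided) = 0.22641
At α=0.01: p ≥ α → fail to reject H₀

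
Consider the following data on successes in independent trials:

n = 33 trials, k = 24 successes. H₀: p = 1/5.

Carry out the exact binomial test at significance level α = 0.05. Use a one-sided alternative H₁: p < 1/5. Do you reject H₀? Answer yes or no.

reject H₀: no

Exact binomial: n=33, k=24, p₀=1/5=0.2000
P(X≤24) from Σ C(n,i)·p₀^i·(1−p₀)^(n−i)
p-value (one-sided, H₁ less) = 1.00000
At α=0.05: p ≥ α → fail to reject H₀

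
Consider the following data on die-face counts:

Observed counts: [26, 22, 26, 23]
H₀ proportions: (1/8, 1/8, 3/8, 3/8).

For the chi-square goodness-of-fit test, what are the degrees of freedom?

degrees of freedom = 3

df = k − 1 = 4 − 1 = 3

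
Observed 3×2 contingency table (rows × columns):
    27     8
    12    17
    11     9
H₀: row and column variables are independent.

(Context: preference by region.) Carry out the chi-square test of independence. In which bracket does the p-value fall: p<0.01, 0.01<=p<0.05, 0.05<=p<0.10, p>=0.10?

p-value bracket: 0.01<=p<0.05

Row totals [35, 29, 20], col totals [50, 34], n=84
χ² = (27−20.83)²/20.83 + (8−14.17)²/14.17 + (12−17.26)²/17.26 + (17−11.74)²/11.74 + (11−11.90)²/11.90 + (9−8.10)²/8.10 = 8.6423
df = 2
p-value (upper-tail) = 0.01328
→ bracket: 0.01<=p<0.05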